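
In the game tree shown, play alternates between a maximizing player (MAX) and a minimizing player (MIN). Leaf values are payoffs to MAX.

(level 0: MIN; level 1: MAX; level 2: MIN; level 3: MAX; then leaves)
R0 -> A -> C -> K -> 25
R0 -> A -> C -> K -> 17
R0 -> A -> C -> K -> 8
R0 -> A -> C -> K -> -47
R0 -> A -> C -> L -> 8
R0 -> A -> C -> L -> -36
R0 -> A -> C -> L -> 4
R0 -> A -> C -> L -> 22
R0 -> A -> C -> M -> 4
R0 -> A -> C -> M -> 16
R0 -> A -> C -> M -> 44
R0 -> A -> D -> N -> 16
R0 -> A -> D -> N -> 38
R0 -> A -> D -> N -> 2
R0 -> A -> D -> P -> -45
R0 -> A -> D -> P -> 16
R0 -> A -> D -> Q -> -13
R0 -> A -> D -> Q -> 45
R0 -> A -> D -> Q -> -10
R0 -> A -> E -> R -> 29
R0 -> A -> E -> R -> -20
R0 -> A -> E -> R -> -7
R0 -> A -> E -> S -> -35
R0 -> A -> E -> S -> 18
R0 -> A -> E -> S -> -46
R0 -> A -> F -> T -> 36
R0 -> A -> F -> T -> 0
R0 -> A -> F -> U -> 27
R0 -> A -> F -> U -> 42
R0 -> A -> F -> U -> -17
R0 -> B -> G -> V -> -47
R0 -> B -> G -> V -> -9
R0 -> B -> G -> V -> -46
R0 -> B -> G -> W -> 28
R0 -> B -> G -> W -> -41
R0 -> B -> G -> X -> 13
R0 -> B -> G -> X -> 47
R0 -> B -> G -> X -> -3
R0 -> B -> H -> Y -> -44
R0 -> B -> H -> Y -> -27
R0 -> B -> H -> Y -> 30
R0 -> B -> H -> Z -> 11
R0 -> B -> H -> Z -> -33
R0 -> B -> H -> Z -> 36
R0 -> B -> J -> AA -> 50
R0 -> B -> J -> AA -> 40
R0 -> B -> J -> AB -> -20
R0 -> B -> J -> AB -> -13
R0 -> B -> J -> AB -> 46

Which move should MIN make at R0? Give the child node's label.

A

K (MAX): max(25, 17, 8, -47) = 25
L (MAX): max(8, -36, 4, 22) = 22
M (MAX): max(4, 16, 44) = 44
C (MIN): min(25, 22, 44) = 22
N (MAX): max(16, 38, 2) = 38
P (MAX): max(-45, 16) = 16
Q (MAX): max(-13, 45, -10) = 45
D (MIN): min(38, 16, 45) = 16
R (MAX): max(29, -20, -7) = 29
S (MAX): max(-35, 18, -46) = 18
E (MIN): min(29, 18) = 18
T (MAX): max(36, 0) = 36
U (MAX): max(27, 42, -17) = 42
F (MIN): min(36, 42) = 36
A (MAX): max(22, 16, 18, 36) = 36
V (MAX): max(-47, -9, -46) = -9
W (MAX): max(28, -41) = 28
X (MAX): max(13, 47, -3) = 47
G (MIN): min(-9, 28, 47) = -9
Y (MAX): max(-44, -27, 30) = 30
Z (MAX): max(11, -33, 36) = 36
H (MIN): min(30, 36) = 30
AA (MAX): max(50, 40) = 50
AB (MAX): max(-20, -13, 46) = 46
J (MIN): min(50, 46) = 46
B (MAX): max(-9, 30, 46) = 46
R0 (MIN): min(36, 46) = 36
MIN at R0 wants the lowest of {A=36, B=46}, so chooses A.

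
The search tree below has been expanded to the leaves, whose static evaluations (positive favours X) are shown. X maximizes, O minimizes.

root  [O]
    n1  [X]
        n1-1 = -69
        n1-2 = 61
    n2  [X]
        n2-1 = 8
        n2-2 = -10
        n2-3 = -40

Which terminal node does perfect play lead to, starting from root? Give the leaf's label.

n1 (X): max(-69, 61) = 61
n2 (X): max(8, -10, -40) = 8
root (O): min(61, 8) = 8
At root, O picks n2 (lowest: 8).
At n2, X picks n2-1 (highest: 8).
Terminal value 8.

n2-1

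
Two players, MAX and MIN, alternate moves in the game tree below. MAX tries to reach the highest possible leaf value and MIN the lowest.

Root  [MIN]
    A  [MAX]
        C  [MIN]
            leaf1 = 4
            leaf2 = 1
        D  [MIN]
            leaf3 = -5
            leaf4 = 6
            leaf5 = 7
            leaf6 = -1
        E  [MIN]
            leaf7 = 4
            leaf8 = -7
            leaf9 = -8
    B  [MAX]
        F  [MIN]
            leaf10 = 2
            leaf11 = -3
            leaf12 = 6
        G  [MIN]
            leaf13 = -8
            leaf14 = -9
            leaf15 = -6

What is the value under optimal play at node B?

F (MIN): min(2, -3, 6) = -3
G (MIN): min(-8, -9, -6) = -9
B (MAX): max(-3, -9) = -3

-3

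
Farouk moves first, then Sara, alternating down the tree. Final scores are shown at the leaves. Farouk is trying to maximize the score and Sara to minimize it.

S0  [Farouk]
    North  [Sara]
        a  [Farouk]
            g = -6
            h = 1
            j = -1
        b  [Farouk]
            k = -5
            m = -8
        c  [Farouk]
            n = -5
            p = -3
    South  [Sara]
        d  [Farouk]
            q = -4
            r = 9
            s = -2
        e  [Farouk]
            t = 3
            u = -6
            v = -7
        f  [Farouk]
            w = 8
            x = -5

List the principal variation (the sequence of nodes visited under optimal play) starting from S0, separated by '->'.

S0 -> South -> e -> t

a (Farouk): max(-6, 1, -1) = 1
b (Farouk): max(-5, -8) = -5
c (Farouk): max(-5, -3) = -3
North (Sara): min(1, -5, -3) = -5
d (Farouk): max(-4, 9, -2) = 9
e (Farouk): max(3, -6, -7) = 3
f (Farouk): max(8, -5) = 8
South (Sara): min(9, 3, 8) = 3
S0 (Farouk): max(-5, 3) = 3
At S0, Farouk picks South (highest: 3).
At South, Sara picks e (lowest: 3).
At e, Farouk picks t (highest: 3).
Terminal value 3.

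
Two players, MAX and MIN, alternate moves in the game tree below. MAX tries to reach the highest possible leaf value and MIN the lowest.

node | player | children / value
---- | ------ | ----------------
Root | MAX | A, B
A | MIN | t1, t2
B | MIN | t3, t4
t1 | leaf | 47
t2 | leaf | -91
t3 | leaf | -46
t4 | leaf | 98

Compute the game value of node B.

B (MIN): min(-46, 98) = -46

-46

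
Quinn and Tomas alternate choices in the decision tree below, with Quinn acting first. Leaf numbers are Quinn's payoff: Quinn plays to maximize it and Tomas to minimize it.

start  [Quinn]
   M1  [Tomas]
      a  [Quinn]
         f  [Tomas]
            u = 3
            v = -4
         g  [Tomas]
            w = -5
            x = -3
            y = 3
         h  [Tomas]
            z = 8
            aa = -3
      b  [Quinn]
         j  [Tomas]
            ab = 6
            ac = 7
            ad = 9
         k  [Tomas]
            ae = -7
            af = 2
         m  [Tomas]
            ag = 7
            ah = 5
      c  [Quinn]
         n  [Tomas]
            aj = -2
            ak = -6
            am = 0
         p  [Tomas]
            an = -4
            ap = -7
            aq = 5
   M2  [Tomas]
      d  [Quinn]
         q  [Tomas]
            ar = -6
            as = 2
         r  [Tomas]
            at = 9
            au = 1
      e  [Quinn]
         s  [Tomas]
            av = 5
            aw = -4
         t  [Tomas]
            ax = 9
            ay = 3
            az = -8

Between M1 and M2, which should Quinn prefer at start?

f (Tomas): min(3, -4) = -4
g (Tomas): min(-5, -3, 3) = -5
h (Tomas): min(8, -3) = -3
a (Quinn): max(-4, -5, -3) = -3
j (Tomas): min(6, 7, 9) = 6
k (Tomas): min(-7, 2) = -7
m (Tomas): min(7, 5) = 5
b (Quinn): max(6, -7, 5) = 6
n (Tomas): min(-2, -6, 0) = -6
p (Tomas): min(-4, -7, 5) = -7
c (Quinn): max(-6, -7) = -6
M1 (Tomas): min(-3, 6, -6) = -6
q (Tomas): min(-6, 2) = -6
r (Tomas): min(9, 1) = 1
d (Quinn): max(-6, 1) = 1
s (Tomas): min(5, -4) = -4
t (Tomas): min(9, 3, -8) = -8
e (Quinn): max(-4, -8) = -4
M2 (Tomas): min(1, -4) = -4
Quinn prefers the higher value; M1=-6, M2=-4. M2 is better since -4 > -6.

M2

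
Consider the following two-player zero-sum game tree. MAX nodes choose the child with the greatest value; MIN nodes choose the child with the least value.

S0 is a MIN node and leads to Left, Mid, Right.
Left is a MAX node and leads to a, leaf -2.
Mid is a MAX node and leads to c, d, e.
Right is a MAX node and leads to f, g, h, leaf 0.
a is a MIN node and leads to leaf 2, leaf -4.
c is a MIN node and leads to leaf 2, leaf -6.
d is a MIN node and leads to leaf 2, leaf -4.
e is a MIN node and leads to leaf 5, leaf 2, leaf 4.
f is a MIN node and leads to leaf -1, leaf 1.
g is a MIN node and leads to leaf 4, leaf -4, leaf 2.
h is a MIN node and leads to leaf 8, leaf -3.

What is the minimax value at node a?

-4

a (MIN): min(2, -4) = -4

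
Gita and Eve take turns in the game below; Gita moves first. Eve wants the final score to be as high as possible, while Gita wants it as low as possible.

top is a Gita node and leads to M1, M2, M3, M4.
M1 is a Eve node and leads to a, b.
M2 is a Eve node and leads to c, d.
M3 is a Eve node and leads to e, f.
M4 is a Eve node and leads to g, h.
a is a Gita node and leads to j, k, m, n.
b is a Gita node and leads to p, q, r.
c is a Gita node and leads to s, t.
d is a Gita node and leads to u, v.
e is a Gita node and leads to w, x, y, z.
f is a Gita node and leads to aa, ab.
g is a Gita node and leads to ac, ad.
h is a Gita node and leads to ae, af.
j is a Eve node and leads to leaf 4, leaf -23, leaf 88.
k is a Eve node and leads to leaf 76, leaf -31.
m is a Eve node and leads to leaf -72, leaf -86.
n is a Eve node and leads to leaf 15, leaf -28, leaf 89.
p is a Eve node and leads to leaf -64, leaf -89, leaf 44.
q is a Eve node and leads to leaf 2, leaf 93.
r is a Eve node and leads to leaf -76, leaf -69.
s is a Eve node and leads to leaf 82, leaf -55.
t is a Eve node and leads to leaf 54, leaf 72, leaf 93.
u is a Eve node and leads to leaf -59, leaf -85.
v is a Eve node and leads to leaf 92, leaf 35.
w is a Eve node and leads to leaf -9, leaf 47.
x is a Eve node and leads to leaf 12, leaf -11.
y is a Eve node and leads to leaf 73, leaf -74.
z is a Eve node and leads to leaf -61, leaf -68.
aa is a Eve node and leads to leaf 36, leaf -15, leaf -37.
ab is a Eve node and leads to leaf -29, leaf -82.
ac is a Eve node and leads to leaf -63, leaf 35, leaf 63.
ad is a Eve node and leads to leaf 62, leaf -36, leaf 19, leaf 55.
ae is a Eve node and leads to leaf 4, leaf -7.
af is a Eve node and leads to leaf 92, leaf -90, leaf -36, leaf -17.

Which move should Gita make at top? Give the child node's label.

j (Eve): max(4, -23, 88) = 88
k (Eve): max(76, -31) = 76
m (Eve): max(-72, -86) = -72
n (Eve): max(15, -28, 89) = 89
a (Gita): min(88, 76, -72, 89) = -72
p (Eve): max(-64, -89, 44) = 44
q (Eve): max(2, 93) = 93
r (Eve): max(-76, -69) = -69
b (Gita): min(44, 93, -69) = -69
M1 (Eve): max(-72, -69) = -69
s (Eve): max(82, -55) = 82
t (Eve): max(54, 72, 93) = 93
c (Gita): min(82, 93) = 82
u (Eve): max(-59, -85) = -59
v (Eve): max(92, 35) = 92
d (Gita): min(-59, 92) = -59
M2 (Eve): max(82, -59) = 82
w (Eve): max(-9, 47) = 47
x (Eve): max(12, -11) = 12
y (Eve): max(73, -74) = 73
z (Eve): max(-61, -68) = -61
e (Gita): min(47, 12, 73, -61) = -61
aa (Eve): max(36, -15, -37) = 36
ab (Eve): max(-29, -82) = -29
f (Gita): min(36, -29) = -29
M3 (Eve): max(-61, -29) = -29
ac (Eve): max(-63, 35, 63) = 63
ad (Eve): max(62, -36, 19, 55) = 62
g (Gita): min(63, 62) = 62
ae (Eve): max(4, -7) = 4
af (Eve): max(92, -90, -36, -17) = 92
h (Gita): min(4, 92) = 4
M4 (Eve): max(62, 4) = 62
top (Gita): min(-69, 82, -29, 62) = -69
Gita at top wants the lowest of {M1=-69, M2=82, M3=-29, M4=62}, so chooses M1.

M1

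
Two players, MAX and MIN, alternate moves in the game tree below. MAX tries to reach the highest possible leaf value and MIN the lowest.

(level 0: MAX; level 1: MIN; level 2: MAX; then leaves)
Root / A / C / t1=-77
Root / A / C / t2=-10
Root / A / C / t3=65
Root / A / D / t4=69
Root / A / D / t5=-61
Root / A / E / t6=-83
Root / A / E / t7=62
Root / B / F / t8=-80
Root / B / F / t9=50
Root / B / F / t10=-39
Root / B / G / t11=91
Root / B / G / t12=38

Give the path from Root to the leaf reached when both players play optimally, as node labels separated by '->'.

C (MAX): max(-77, -10, 65) = 65
D (MAX): max(69, -61) = 69
E (MAX): max(-83, 62) = 62
A (MIN): min(65, 69, 62) = 62
F (MAX): max(-80, 50, -39) = 50
G (MAX): max(91, 38) = 91
B (MIN): min(50, 91) = 50
Root (MAX): max(62, 50) = 62
At Root, MAX picks A (highest: 62).
At A, MIN picks E (lowest: 62).
At E, MAX picks t7 (highest: 62).
Terminal value 62.

Root -> A -> E -> t7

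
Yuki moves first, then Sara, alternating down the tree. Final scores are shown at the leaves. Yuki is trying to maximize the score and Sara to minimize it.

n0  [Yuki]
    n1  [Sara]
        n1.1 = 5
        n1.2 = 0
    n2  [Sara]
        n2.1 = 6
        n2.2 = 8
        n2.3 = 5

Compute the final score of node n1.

n1 (Sara): min(5, 0) = 0

0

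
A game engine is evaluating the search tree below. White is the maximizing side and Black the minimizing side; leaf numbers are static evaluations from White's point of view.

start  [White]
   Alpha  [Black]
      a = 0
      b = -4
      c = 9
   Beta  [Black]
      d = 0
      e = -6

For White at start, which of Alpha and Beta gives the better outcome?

Alpha

Alpha (Black): min(0, -4, 9) = -4
Beta (Black): min(0, -6) = -6
White prefers the higher value; Alpha=-4, Beta=-6. Alpha is better since -4 > -6.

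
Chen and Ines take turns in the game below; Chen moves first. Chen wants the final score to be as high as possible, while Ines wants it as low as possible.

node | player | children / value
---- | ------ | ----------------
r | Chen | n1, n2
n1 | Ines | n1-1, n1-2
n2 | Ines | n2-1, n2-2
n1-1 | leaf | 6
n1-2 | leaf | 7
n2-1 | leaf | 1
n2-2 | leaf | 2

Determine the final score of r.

n1 (Ines): min(6, 7) = 6
n2 (Ines): min(1, 2) = 1
r (Chen): max(6, 1) = 6

6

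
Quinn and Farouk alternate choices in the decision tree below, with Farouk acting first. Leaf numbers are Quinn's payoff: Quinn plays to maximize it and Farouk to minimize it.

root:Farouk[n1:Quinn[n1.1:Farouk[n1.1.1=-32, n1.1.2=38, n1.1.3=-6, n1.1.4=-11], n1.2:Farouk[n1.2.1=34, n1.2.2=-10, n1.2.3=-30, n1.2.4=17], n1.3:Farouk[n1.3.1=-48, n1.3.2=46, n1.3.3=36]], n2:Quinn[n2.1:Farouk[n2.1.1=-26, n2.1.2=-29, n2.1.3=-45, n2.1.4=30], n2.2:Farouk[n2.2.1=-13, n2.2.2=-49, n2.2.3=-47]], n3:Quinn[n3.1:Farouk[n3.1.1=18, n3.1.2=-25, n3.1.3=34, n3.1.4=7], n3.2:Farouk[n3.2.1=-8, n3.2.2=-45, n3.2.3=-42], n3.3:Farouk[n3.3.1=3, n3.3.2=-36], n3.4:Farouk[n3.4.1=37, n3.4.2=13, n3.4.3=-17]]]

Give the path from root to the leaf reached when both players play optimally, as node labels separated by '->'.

root -> n2 -> n2.1 -> n2.1.3

n1.1 (Farouk): min(-32, 38, -6, -11) = -32
n1.2 (Farouk): min(34, -10, -30, 17) = -30
n1.3 (Farouk): min(-48, 46, 36) = -48
n1 (Quinn): max(-32, -30, -48) = -30
n2.1 (Farouk): min(-26, -29, -45, 30) = -45
n2.2 (Farouk): min(-13, -49, -47) = -49
n2 (Quinn): max(-45, -49) = -45
n3.1 (Farouk): min(18, -25, 34, 7) = -25
n3.2 (Farouk): min(-8, -45, -42) = -45
n3.3 (Farouk): min(3, -36) = -36
n3.4 (Farouk): min(37, 13, -17) = -17
n3 (Quinn): max(-25, -45, -36, -17) = -17
root (Farouk): min(-30, -45, -17) = -45
At root, Farouk picks n2 (lowest: -45).
At n2, Quinn picks n2.1 (highest: -45).
At n2.1, Farouk picks n2.1.3 (lowest: -45).
Terminal value -45.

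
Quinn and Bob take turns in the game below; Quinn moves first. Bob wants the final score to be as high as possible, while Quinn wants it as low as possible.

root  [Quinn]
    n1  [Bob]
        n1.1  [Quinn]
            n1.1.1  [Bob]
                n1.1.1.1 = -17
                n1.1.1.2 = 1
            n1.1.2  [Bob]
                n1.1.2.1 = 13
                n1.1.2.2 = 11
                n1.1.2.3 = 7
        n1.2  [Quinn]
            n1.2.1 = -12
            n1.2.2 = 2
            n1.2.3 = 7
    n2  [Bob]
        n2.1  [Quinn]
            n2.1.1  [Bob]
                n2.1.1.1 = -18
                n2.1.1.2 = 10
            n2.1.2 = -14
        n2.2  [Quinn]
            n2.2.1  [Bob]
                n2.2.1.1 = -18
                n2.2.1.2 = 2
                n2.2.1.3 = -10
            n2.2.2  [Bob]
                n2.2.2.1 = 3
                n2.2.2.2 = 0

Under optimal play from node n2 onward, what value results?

n2.1.1 (Bob): max(-18, 10) = 10
n2.1 (Quinn): min(10, -14) = -14
n2.2.1 (Bob): max(-18, 2, -10) = 2
n2.2.2 (Bob): max(3, 0) = 3
n2.2 (Quinn): min(2, 3) = 2
n2 (Bob): max(-14, 2) = 2

2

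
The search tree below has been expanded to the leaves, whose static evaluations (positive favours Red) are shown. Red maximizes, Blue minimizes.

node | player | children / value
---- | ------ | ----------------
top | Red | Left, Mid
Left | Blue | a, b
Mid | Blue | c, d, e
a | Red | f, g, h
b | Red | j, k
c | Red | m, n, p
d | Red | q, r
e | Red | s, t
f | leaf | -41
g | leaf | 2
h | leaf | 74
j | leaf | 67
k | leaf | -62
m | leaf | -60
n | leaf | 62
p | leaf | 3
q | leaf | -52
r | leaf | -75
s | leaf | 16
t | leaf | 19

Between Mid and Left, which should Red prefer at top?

c (Red): max(-60, 62, 3) = 62
d (Red): max(-52, -75) = -52
e (Red): max(16, 19) = 19
Mid (Blue): min(62, -52, 19) = -52
a (Red): max(-41, 2, 74) = 74
b (Red): max(67, -62) = 67
Left (Blue): min(74, 67) = 67
Red prefers the higher value; Mid=-52, Left=67. Left is better since 67 > -52.

Left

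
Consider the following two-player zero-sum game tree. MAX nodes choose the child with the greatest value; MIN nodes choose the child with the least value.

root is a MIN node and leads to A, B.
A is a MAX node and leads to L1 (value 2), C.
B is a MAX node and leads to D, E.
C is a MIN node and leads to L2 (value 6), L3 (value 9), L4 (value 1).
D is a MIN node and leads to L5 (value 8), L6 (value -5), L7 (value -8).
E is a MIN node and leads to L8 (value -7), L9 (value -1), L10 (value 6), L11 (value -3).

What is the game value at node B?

-7

D (MIN): min(8, -5, -8) = -8
E (MIN): min(-7, -1, 6, -3) = -7
B (MAX): max(-8, -7) = -7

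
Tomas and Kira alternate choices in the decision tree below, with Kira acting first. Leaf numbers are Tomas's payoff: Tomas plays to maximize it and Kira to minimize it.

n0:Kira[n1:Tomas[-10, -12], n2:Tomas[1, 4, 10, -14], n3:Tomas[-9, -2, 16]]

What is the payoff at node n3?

n3 (Tomas): max(-9, -2, 16) = 16

16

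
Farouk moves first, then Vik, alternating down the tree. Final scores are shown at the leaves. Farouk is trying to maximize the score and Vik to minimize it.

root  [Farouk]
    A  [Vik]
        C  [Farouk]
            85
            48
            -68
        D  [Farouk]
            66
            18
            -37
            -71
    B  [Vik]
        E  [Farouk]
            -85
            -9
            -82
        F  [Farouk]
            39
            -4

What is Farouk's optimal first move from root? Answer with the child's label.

C (Farouk): max(85, 48, -68) = 85
D (Farouk): max(66, 18, -37, -71) = 66
A (Vik): min(85, 66) = 66
E (Farouk): max(-85, -9, -82) = -9
F (Farouk): max(39, -4) = 39
B (Vik): min(-9, 39) = -9
root (Farouk): max(66, -9) = 66
Farouk at root wants the highest of {A=66, B=-9}, so chooses A.

A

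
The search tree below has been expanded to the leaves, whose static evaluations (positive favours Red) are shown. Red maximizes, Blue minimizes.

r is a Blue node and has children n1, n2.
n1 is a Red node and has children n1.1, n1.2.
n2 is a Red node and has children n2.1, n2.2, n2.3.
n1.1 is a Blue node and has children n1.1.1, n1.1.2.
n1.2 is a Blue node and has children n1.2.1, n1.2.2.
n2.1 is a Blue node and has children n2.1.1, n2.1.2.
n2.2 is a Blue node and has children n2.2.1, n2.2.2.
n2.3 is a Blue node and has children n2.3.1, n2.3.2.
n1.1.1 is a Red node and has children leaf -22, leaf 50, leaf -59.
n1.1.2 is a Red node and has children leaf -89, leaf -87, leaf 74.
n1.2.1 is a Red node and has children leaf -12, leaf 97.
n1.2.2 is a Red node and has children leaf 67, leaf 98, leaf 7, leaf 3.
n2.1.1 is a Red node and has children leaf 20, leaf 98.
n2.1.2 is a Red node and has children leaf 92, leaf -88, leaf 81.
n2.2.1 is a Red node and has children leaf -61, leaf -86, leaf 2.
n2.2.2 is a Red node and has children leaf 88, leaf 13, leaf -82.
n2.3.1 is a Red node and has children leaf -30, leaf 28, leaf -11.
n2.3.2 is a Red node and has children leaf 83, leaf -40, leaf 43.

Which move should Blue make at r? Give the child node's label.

n2

n1.1.1 (Red): max(-22, 50, -59) = 50
n1.1.2 (Red): max(-89, -87, 74) = 74
n1.1 (Blue): min(50, 74) = 50
n1.2.1 (Red): max(-12, 97) = 97
n1.2.2 (Red): max(67, 98, 7, 3) = 98
n1.2 (Blue): min(97, 98) = 97
n1 (Red): max(50, 97) = 97
n2.1.1 (Red): max(20, 98) = 98
n2.1.2 (Red): max(92, -88, 81) = 92
n2.1 (Blue): min(98, 92) = 92
n2.2.1 (Red): max(-61, -86, 2) = 2
n2.2.2 (Red): max(88, 13, -82) = 88
n2.2 (Blue): min(2, 88) = 2
n2.3.1 (Red): max(-30, 28, -11) = 28
n2.3.2 (Red): max(83, -40, 43) = 83
n2.3 (Blue): min(28, 83) = 28
n2 (Red): max(92, 2, 28) = 92
r (Blue): min(97, 92) = 92
Blue at r wants the lowest of {n1=97, n2=92}, so chooses n2.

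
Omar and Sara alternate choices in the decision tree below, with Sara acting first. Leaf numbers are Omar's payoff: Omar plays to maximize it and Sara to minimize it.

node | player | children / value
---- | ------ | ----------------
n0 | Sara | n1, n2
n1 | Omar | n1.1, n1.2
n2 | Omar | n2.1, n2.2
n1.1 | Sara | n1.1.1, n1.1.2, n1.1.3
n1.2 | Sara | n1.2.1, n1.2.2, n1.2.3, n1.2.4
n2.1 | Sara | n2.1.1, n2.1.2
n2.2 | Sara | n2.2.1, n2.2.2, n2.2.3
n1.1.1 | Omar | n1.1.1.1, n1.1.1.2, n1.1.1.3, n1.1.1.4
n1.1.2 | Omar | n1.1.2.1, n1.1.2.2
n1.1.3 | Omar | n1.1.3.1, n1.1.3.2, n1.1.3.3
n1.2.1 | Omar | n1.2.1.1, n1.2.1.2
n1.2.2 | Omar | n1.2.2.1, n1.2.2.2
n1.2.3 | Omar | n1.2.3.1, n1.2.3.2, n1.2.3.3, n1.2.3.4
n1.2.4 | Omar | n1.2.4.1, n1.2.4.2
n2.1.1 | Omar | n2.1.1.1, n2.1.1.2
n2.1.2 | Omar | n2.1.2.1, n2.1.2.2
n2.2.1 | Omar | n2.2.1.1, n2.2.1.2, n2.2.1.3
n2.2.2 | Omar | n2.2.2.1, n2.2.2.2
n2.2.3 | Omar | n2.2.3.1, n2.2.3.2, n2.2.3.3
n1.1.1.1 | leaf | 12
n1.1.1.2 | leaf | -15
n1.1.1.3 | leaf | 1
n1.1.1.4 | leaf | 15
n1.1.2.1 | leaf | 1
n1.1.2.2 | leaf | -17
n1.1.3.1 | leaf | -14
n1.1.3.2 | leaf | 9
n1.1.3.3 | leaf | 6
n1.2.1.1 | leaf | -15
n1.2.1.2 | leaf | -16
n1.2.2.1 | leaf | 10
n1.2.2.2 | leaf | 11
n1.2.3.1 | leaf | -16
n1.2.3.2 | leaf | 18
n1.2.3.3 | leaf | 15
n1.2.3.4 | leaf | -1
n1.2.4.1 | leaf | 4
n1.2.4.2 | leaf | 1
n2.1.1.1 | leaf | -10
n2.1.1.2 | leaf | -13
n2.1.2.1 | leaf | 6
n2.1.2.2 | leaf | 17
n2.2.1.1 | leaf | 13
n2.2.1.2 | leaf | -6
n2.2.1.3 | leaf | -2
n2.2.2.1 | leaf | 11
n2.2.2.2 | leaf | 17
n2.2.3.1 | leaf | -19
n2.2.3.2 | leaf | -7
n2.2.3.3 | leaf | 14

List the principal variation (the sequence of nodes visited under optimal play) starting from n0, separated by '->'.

n0 -> n1 -> n1.1 -> n1.1.2 -> n1.1.2.1

n1.1.1 (Omar): max(12, -15, 1, 15) = 15
n1.1.2 (Omar): max(1, -17) = 1
n1.1.3 (Omar): max(-14, 9, 6) = 9
n1.1 (Sara): min(15, 1, 9) = 1
n1.2.1 (Omar): max(-15, -16) = -15
n1.2.2 (Omar): max(10, 11) = 11
n1.2.3 (Omar): max(-16, 18, 15, -1) = 18
n1.2.4 (Omar): max(4, 1) = 4
n1.2 (Sara): min(-15, 11, 18, 4) = -15
n1 (Omar): max(1, -15) = 1
n2.1.1 (Omar): max(-10, -13) = -10
n2.1.2 (Omar): max(6, 17) = 17
n2.1 (Sara): min(-10, 17) = -10
n2.2.1 (Omar): max(13, -6, -2) = 13
n2.2.2 (Omar): max(11, 17) = 17
n2.2.3 (Omar): max(-19, -7, 14) = 14
n2.2 (Sara): min(13, 17, 14) = 13
n2 (Omar): max(-10, 13) = 13
n0 (Sara): min(1, 13) = 1
At n0, Sara picks n1 (lowest: 1).
At n1, Omar picks n1.1 (highest: 1).
At n1.1, Sara picks n1.1.2 (lowest: 1).
At n1.1.2, Omar picks n1.1.2.1 (highest: 1).
Terminal value 1.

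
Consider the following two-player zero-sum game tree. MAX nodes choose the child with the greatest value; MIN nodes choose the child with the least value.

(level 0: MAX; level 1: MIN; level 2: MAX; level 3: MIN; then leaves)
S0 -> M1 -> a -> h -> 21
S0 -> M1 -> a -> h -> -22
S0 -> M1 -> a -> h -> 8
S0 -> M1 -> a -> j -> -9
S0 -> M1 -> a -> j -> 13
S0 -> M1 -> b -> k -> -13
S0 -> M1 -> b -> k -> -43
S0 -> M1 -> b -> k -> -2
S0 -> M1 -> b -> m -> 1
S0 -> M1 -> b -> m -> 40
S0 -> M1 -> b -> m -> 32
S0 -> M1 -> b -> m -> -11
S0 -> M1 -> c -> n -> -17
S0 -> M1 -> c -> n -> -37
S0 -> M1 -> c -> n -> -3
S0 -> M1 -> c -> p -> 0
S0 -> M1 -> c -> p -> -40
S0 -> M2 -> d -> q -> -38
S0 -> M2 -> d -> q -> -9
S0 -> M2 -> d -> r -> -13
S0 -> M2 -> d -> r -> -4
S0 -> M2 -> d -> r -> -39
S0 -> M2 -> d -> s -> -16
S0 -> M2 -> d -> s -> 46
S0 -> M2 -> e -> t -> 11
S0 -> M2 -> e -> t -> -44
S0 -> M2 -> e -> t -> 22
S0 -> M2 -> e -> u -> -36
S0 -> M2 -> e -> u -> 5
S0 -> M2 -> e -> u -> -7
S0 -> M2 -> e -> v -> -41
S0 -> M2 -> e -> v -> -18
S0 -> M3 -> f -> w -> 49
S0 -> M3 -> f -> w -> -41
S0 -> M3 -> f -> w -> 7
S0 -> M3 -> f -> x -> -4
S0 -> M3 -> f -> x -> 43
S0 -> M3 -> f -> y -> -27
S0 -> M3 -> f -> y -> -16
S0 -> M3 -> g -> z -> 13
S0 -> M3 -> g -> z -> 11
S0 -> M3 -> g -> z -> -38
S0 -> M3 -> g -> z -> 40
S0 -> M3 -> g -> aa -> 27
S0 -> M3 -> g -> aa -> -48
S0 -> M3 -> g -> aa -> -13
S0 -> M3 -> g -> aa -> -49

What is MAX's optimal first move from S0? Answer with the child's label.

h (MIN): min(21, -22, 8) = -22
j (MIN): min(-9, 13) = -9
a (MAX): max(-22, -9) = -9
k (MIN): min(-13, -43, -2) = -43
m (MIN): min(1, 40, 32, -11) = -11
b (MAX): max(-43, -11) = -11
n (MIN): min(-17, -37, -3) = -37
p (MIN): min(0, -40) = -40
c (MAX): max(-37, -40) = -37
M1 (MIN): min(-9, -11, -37) = -37
q (MIN): min(-38, -9) = -38
r (MIN): min(-13, -4, -39) = -39
s (MIN): min(-16, 46) = -16
d (MAX): max(-38, -39, -16) = -16
t (MIN): min(11, -44, 22) = -44
u (MIN): min(-36, 5, -7) = -36
v (MIN): min(-41, -18) = -41
e (MAX): max(-44, -36, -41) = -36
M2 (MIN): min(-16, -36) = -36
w (MIN): min(49, -41, 7) = -41
x (MIN): min(-4, 43) = -4
y (MIN): min(-27, -16) = -27
f (MAX): max(-41, -4, -27) = -4
z (MIN): min(13, 11, -38, 40) = -38
aa (MIN): min(27, -48, -13, -49) = -49
g (MAX): max(-38, -49) = -38
M3 (MIN): min(-4, -38) = -38
S0 (MAX): max(-37, -36, -38) = -36
MAX at S0 wants the highest of {M1=-37, M2=-36, M3=-38}, so chooses M2.

M2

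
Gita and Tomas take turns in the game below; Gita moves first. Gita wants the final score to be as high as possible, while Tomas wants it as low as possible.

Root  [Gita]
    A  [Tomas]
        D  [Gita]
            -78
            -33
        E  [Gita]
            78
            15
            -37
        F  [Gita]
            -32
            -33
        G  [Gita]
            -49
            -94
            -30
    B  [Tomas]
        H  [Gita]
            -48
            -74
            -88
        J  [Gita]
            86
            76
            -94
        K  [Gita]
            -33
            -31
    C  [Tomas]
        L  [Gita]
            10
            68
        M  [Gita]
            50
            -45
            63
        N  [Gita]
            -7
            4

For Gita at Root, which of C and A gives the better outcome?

L (Gita): max(10, 68) = 68
M (Gita): max(50, -45, 63) = 63
N (Gita): max(-7, 4) = 4
C (Tomas): min(68, 63, 4) = 4
D (Gita): max(-78, -33) = -33
E (Gita): max(78, 15, -37) = 78
F (Gita): max(-32, -33) = -32
G (Gita): max(-49, -94, -30) = -30
A (Tomas): min(-33, 78, -32, -30) = -33
Gita prefers the higher value; C=4, A=-33. C is better since 4 > -33.

C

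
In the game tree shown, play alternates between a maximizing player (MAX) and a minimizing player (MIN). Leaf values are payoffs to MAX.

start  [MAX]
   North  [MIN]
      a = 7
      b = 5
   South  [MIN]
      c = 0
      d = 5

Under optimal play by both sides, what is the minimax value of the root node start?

5

North (MIN): min(7, 5) = 5
South (MIN): min(0, 5) = 0
start (MAX): max(5, 0) = 5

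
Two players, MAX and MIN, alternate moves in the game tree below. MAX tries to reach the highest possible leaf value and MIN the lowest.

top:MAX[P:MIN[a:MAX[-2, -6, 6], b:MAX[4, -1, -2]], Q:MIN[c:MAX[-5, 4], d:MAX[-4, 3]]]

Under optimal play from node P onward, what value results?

a (MAX): max(-2, -6, 6) = 6
b (MAX): max(4, -1, -2) = 4
P (MIN): min(6, 4) = 4

4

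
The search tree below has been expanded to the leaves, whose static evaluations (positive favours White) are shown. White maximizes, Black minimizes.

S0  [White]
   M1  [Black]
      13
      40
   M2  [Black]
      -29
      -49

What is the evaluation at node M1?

M1 (Black): min(13, 40) = 13

13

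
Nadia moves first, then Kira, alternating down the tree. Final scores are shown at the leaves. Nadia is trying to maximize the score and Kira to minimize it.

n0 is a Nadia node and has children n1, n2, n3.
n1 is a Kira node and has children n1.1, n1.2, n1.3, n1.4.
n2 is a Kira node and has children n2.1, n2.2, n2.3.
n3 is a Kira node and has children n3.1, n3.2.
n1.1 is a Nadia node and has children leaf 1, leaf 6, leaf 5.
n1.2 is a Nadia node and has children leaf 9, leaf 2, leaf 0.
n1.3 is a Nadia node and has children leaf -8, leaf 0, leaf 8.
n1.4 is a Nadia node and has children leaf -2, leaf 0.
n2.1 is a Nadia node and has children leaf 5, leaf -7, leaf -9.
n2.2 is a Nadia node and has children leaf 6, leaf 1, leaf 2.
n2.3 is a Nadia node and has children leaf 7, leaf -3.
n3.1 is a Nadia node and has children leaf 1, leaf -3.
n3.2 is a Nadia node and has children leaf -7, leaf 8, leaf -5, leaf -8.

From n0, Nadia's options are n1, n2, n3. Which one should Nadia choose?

n1.1 (Nadia): max(1, 6, 5) = 6
n1.2 (Nadia): max(9, 2, 0) = 9
n1.3 (Nadia): max(-8, 0, 8) = 8
n1.4 (Nadia): max(-2, 0) = 0
n1 (Kira): min(6, 9, 8, 0) = 0
n2.1 (Nadia): max(5, -7, -9) = 5
n2.2 (Nadia): max(6, 1, 2) = 6
n2.3 (Nadia): max(7, -3) = 7
n2 (Kira): min(5, 6, 7) = 5
n3.1 (Nadia): max(1, -3) = 1
n3.2 (Nadia): max(-7, 8, -5, -8) = 8
n3 (Kira): min(1, 8) = 1
n0 (Nadia): max(0, 5, 1) = 5
Nadia at n0 wants the highest of {n1=0, n2=5, n3=1}, so chooses n2.

n2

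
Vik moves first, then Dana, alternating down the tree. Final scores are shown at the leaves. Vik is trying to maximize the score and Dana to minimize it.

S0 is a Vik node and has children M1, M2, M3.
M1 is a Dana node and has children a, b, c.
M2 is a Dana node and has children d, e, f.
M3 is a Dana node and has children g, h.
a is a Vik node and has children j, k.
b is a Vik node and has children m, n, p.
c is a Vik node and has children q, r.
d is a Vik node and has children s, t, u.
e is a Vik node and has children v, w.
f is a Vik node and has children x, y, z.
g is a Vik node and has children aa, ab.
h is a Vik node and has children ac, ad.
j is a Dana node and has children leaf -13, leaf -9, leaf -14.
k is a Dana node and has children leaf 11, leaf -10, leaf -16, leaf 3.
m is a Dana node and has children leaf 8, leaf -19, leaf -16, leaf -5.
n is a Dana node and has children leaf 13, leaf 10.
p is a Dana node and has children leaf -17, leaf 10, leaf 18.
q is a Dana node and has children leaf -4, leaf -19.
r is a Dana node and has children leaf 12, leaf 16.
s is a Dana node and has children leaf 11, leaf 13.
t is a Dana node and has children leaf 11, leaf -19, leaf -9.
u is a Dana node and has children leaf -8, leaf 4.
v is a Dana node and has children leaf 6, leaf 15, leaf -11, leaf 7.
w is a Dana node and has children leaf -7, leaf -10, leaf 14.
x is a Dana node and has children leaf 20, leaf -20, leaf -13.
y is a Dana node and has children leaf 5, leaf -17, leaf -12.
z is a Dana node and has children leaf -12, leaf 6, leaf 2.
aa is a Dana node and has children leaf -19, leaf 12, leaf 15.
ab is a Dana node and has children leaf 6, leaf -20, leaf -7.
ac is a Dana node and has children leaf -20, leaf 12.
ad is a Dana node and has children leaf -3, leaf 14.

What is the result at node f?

x (Dana): min(20, -20, -13) = -20
y (Dana): min(5, -17, -12) = -17
z (Dana): min(-12, 6, 2) = -12
f (Vik): max(-20, -17, -12) = -12

-12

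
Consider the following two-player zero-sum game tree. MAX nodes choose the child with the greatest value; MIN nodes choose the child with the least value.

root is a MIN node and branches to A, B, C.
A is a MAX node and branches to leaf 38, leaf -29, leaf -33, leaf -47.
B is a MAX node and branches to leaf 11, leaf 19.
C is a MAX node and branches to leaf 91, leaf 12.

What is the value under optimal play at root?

19

A (MAX): max(38, -29, -33, -47) = 38
B (MAX): max(11, 19) = 19
C (MAX): max(91, 12) = 91
root (MIN): min(38, 19, 91) = 19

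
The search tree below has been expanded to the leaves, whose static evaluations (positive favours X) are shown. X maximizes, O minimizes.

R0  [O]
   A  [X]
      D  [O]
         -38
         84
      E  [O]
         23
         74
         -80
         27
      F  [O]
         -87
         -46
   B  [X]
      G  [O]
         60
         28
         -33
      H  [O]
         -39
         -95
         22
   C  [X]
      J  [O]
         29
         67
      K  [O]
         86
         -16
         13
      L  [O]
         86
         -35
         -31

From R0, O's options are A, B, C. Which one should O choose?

D (O): min(-38, 84) = -38
E (O): min(23, 74, -80, 27) = -80
F (O): min(-87, -46) = -87
A (X): max(-38, -80, -87) = -38
G (O): min(60, 28, -33) = -33
H (O): min(-39, -95, 22) = -95
B (X): max(-33, -95) = -33
J (O): min(29, 67) = 29
K (O): min(86, -16, 13) = -16
L (O): min(86, -35, -31) = -35
C (X): max(29, -16, -35) = 29
R0 (O): min(-38, -33, 29) = -38
O at R0 wants the lowest of {A=-38, B=-33, C=29}, so chooses A.

A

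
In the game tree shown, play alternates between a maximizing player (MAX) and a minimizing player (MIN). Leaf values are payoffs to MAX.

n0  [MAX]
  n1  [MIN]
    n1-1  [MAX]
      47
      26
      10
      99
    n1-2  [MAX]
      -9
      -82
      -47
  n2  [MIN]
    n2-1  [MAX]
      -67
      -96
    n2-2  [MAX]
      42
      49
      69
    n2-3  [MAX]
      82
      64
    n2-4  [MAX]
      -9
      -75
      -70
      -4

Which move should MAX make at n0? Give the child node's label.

n1-1 (MAX): max(47, 26, 10, 99) = 99
n1-2 (MAX): max(-9, -82, -47) = -9
n1 (MIN): min(99, -9) = -9
n2-1 (MAX): max(-67, -96) = -67
n2-2 (MAX): max(42, 49, 69) = 69
n2-3 (MAX): max(82, 64) = 82
n2-4 (MAX): max(-9, -75, -70, -4) = -4
n2 (MIN): min(-67, 69, 82, -4) = -67
n0 (MAX): max(-9, -67) = -9
MAX at n0 wants the highest of {n1=-9, n2=-67}, so chooses n1.

n1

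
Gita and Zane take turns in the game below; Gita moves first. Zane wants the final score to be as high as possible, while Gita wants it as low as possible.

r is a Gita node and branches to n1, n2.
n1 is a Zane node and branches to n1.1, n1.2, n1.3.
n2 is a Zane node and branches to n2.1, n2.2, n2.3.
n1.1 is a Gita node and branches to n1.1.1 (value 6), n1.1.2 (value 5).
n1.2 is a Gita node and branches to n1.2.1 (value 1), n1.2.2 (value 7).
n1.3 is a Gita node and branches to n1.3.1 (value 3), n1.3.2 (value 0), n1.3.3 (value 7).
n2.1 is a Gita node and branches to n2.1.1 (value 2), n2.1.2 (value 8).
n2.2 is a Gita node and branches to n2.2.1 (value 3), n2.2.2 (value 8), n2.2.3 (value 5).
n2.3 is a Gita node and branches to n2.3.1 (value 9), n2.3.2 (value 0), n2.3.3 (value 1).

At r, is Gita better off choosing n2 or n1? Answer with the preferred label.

n2.1 (Gita): min(2, 8) = 2
n2.2 (Gita): min(3, 8, 5) = 3
n2.3 (Gita): min(9, 0, 1) = 0
n2 (Zane): max(2, 3, 0) = 3
n1.1 (Gita): min(6, 5) = 5
n1.2 (Gita): min(1, 7) = 1
n1.3 (Gita): min(3, 0, 7) = 0
n1 (Zane): max(5, 1, 0) = 5
Gita prefers the lower value; n2=3, n1=5. n2 is better since 3 < 5.

n2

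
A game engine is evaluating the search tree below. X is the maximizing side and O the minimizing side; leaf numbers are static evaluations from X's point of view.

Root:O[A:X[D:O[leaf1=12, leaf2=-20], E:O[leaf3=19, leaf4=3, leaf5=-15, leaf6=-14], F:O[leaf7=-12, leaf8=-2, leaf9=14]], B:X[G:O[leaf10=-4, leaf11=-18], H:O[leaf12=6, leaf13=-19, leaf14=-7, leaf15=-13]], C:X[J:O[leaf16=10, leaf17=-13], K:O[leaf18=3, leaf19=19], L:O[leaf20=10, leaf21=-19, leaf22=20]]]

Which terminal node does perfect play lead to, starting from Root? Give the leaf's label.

D (O): min(12, -20) = -20
E (O): min(19, 3, -15, -14) = -15
F (O): min(-12, -2, 14) = -12
A (X): max(-20, -15, -12) = -12
G (O): min(-4, -18) = -18
H (O): min(6, -19, -7, -13) = -19
B (X): max(-18, -19) = -18
J (O): min(10, -13) = -13
K (O): min(3, 19) = 3
L (O): min(10, -19, 20) = -19
C (X): max(-13, 3, -19) = 3
Root (O): min(-12, -18, 3) = -18
At Root, O picks B (lowest: -18).
At B, X picks G (highest: -18).
At G, O picks leaf11 (lowest: -18).
Terminal value -18.

leaf11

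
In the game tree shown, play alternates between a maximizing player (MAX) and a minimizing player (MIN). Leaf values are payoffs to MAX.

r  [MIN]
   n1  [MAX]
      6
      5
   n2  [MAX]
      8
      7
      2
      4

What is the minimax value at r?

6

n1 (MAX): max(6, 5) = 6
n2 (MAX): max(8, 7, 2, 4) = 8
r (MIN): min(6, 8) = 6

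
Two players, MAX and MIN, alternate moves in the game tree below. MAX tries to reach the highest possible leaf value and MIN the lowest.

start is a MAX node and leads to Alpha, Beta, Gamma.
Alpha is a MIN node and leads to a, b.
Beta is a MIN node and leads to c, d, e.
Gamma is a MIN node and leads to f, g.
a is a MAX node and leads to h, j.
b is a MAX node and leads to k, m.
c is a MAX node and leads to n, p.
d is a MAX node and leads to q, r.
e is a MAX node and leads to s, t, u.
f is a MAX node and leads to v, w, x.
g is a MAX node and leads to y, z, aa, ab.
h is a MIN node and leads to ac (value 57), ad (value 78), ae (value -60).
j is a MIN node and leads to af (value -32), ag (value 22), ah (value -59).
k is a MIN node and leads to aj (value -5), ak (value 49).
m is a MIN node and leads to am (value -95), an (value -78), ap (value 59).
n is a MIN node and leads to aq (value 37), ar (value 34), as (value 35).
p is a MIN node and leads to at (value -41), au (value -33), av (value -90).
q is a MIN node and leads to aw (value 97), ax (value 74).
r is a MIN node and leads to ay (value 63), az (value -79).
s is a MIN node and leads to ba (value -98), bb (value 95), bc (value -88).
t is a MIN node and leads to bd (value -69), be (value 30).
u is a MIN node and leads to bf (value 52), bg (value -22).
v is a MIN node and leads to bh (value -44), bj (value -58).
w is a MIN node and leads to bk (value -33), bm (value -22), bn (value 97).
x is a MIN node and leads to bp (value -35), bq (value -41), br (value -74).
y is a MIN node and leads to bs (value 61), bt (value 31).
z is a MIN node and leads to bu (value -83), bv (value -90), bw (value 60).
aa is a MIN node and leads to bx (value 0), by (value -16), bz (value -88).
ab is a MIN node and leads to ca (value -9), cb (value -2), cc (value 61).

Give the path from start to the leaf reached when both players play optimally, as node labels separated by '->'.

h (MIN): min(57, 78, -60) = -60
j (MIN): min(-32, 22, -59) = -59
a (MAX): max(-60, -59) = -59
k (MIN): min(-5, 49) = -5
m (MIN): min(-95, -78, 59) = -95
b (MAX): max(-5, -95) = -5
Alpha (MIN): min(-59, -5) = -59
n (MIN): min(37, 34, 35) = 34
p (MIN): min(-41, -33, -90) = -90
c (MAX): max(34, -90) = 34
q (MIN): min(97, 74) = 74
r (MIN): min(63, -79) = -79
d (MAX): max(74, -79) = 74
s (MIN): min(-98, 95, -88) = -98
t (MIN): min(-69, 30) = -69
u (MIN): min(52, -22) = -22
e (MAX): max(-98, -69, -22) = -22
Beta (MIN): min(34, 74, -22) = -22
v (MIN): min(-44, -58) = -58
w (MIN): min(-33, -22, 97) = -33
x (MIN): min(-35, -41, -74) = -74
f (MAX): max(-58, -33, -74) = -33
y (MIN): min(61, 31) = 31
z (MIN): min(-83, -90, 60) = -90
aa (MIN): min(0, -16, -88) = -88
ab (MIN): min(-9, -2, 61) = -9
g (MAX): max(31, -90, -88, -9) = 31
Gamma (MIN): min(-33, 31) = -33
start (MAX): max(-59, -22, -33) = -22
At start, MAX picks Beta (highest: -22).
At Beta, MIN picks e (lowest: -22).
At e, MAX picks u (highest: -22).
At u, MIN picks bg (lowest: -22).
Terminal value -22.

start -> Beta -> e -> u -> bg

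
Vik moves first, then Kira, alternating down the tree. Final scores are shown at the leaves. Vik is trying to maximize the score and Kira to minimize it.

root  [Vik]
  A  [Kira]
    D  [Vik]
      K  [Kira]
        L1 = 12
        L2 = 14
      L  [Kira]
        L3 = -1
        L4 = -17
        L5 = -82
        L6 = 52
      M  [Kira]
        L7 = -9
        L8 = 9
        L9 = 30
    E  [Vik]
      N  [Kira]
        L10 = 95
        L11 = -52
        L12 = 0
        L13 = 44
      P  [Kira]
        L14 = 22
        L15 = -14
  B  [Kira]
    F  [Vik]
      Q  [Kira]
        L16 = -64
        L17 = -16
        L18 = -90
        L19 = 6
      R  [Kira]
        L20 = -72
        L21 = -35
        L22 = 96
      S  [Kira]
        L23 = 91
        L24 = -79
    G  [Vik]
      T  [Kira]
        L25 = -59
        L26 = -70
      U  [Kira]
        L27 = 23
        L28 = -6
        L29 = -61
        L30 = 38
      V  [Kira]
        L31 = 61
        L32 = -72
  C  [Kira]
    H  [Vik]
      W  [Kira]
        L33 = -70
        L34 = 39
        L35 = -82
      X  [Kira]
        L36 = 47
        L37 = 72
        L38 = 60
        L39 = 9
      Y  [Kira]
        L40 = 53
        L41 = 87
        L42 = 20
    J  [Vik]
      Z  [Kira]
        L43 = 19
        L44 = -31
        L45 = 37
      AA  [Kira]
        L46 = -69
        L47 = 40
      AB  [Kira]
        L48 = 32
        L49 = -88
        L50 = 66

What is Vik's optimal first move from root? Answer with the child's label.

K (Kira): min(12, 14) = 12
L (Kira): min(-1, -17, -82, 52) = -82
M (Kira): min(-9, 9, 30) = -9
D (Vik): max(12, -82, -9) = 12
N (Kira): min(95, -52, 0, 44) = -52
P (Kira): min(22, -14) = -14
E (Vik): max(-52, -14) = -14
A (Kira): min(12, -14) = -14
Q (Kira): min(-64, -16, -90, 6) = -90
R (Kira): min(-72, -35, 96) = -72
S (Kira): min(91, -79) = -79
F (Vik): max(-90, -72, -79) = -72
T (Kira): min(-59, -70) = -70
U (Kira): min(23, -6, -61, 38) = -61
V (Kira): min(61, -72) = -72
G (Vik): max(-70, -61, -72) = -61
B (Kira): min(-72, -61) = -72
W (Kira): min(-70, 39, -82) = -82
X (Kira): min(47, 72, 60, 9) = 9
Y (Kira): min(53, 87, 20) = 20
H (Vik): max(-82, 9, 20) = 20
Z (Kira): min(19, -31, 37) = -31
AA (Kira): min(-69, 40) = -69
AB (Kira): min(32, -88, 66) = -88
J (Vik): max(-31, -69, -88) = -31
C (Kira): min(20, -31) = -31
root (Vik): max(-14, -72, -31) = -14
Vik at root wants the highest of {A=-14, B=-72, C=-31}, so chooses A.

A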